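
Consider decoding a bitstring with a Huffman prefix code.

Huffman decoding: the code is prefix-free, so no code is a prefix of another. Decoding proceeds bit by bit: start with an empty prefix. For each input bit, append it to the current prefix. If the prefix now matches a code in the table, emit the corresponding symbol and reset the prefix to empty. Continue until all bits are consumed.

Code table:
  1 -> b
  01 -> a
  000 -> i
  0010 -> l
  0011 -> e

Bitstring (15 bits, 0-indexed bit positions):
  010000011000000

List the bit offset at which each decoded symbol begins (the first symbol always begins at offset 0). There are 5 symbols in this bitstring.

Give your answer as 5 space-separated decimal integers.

Answer: 0 2 5 9 12

Derivation:
Bit 0: prefix='0' (no match yet)
Bit 1: prefix='01' -> emit 'a', reset
Bit 2: prefix='0' (no match yet)
Bit 3: prefix='00' (no match yet)
Bit 4: prefix='000' -> emit 'i', reset
Bit 5: prefix='0' (no match yet)
Bit 6: prefix='00' (no match yet)
Bit 7: prefix='001' (no match yet)
Bit 8: prefix='0011' -> emit 'e', reset
Bit 9: prefix='0' (no match yet)
Bit 10: prefix='00' (no match yet)
Bit 11: prefix='000' -> emit 'i', reset
Bit 12: prefix='0' (no match yet)
Bit 13: prefix='00' (no match yet)
Bit 14: prefix='000' -> emit 'i', reset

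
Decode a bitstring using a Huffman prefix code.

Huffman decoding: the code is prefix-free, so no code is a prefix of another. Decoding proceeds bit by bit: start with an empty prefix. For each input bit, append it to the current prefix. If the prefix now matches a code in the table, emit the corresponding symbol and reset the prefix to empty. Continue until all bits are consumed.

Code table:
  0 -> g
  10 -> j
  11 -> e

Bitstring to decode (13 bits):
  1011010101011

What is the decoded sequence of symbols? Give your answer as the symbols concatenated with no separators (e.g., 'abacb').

Bit 0: prefix='1' (no match yet)
Bit 1: prefix='10' -> emit 'j', reset
Bit 2: prefix='1' (no match yet)
Bit 3: prefix='11' -> emit 'e', reset
Bit 4: prefix='0' -> emit 'g', reset
Bit 5: prefix='1' (no match yet)
Bit 6: prefix='10' -> emit 'j', reset
Bit 7: prefix='1' (no match yet)
Bit 8: prefix='10' -> emit 'j', reset
Bit 9: prefix='1' (no match yet)
Bit 10: prefix='10' -> emit 'j', reset
Bit 11: prefix='1' (no match yet)
Bit 12: prefix='11' -> emit 'e', reset

Answer: jegjjje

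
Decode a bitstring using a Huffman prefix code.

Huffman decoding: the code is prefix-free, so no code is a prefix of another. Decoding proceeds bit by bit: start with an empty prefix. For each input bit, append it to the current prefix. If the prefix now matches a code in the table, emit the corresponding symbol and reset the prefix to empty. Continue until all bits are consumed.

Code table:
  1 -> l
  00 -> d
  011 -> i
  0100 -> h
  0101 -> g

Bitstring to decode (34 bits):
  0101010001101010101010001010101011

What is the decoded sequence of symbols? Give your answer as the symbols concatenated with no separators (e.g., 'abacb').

Bit 0: prefix='0' (no match yet)
Bit 1: prefix='01' (no match yet)
Bit 2: prefix='010' (no match yet)
Bit 3: prefix='0101' -> emit 'g', reset
Bit 4: prefix='0' (no match yet)
Bit 5: prefix='01' (no match yet)
Bit 6: prefix='010' (no match yet)
Bit 7: prefix='0100' -> emit 'h', reset
Bit 8: prefix='0' (no match yet)
Bit 9: prefix='01' (no match yet)
Bit 10: prefix='011' -> emit 'i', reset
Bit 11: prefix='0' (no match yet)
Bit 12: prefix='01' (no match yet)
Bit 13: prefix='010' (no match yet)
Bit 14: prefix='0101' -> emit 'g', reset
Bit 15: prefix='0' (no match yet)
Bit 16: prefix='01' (no match yet)
Bit 17: prefix='010' (no match yet)
Bit 18: prefix='0101' -> emit 'g', reset
Bit 19: prefix='0' (no match yet)
Bit 20: prefix='01' (no match yet)
Bit 21: prefix='010' (no match yet)
Bit 22: prefix='0100' -> emit 'h', reset
Bit 23: prefix='0' (no match yet)
Bit 24: prefix='01' (no match yet)
Bit 25: prefix='010' (no match yet)
Bit 26: prefix='0101' -> emit 'g', reset
Bit 27: prefix='0' (no match yet)
Bit 28: prefix='01' (no match yet)
Bit 29: prefix='010' (no match yet)
Bit 30: prefix='0101' -> emit 'g', reset
Bit 31: prefix='0' (no match yet)
Bit 32: prefix='01' (no match yet)
Bit 33: prefix='011' -> emit 'i', reset

Answer: ghigghggi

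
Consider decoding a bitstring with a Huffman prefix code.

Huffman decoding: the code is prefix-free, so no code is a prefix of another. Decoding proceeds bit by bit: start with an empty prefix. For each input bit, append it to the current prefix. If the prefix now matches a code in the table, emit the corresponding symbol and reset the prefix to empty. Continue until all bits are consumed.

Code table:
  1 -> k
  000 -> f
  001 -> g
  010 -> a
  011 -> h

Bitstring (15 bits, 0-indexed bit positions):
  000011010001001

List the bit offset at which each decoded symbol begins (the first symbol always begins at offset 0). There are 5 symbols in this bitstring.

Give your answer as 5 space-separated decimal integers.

Answer: 0 3 6 9 12

Derivation:
Bit 0: prefix='0' (no match yet)
Bit 1: prefix='00' (no match yet)
Bit 2: prefix='000' -> emit 'f', reset
Bit 3: prefix='0' (no match yet)
Bit 4: prefix='01' (no match yet)
Bit 5: prefix='011' -> emit 'h', reset
Bit 6: prefix='0' (no match yet)
Bit 7: prefix='01' (no match yet)
Bit 8: prefix='010' -> emit 'a', reset
Bit 9: prefix='0' (no match yet)
Bit 10: prefix='00' (no match yet)
Bit 11: prefix='001' -> emit 'g', reset
Bit 12: prefix='0' (no match yet)
Bit 13: prefix='00' (no match yet)
Bit 14: prefix='001' -> emit 'g', reset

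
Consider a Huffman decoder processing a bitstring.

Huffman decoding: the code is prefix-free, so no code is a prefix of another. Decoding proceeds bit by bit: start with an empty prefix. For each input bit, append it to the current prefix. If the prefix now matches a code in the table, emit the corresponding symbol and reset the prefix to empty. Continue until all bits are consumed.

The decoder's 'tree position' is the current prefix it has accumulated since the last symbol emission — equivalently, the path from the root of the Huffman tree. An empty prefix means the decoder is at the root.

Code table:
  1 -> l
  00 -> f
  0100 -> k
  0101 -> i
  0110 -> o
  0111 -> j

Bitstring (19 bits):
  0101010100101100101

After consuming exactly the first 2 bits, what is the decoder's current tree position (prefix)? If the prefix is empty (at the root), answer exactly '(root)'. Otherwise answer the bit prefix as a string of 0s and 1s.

Answer: 01

Derivation:
Bit 0: prefix='0' (no match yet)
Bit 1: prefix='01' (no match yet)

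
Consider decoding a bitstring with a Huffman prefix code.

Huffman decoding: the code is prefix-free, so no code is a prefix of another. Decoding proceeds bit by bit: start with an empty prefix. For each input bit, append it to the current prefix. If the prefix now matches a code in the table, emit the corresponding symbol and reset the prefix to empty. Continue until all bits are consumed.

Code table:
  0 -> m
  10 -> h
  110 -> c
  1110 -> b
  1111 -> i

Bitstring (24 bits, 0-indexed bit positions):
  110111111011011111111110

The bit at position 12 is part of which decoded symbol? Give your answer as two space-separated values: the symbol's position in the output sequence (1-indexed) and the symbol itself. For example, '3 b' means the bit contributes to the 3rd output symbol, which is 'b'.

Answer: 4 c

Derivation:
Bit 0: prefix='1' (no match yet)
Bit 1: prefix='11' (no match yet)
Bit 2: prefix='110' -> emit 'c', reset
Bit 3: prefix='1' (no match yet)
Bit 4: prefix='11' (no match yet)
Bit 5: prefix='111' (no match yet)
Bit 6: prefix='1111' -> emit 'i', reset
Bit 7: prefix='1' (no match yet)
Bit 8: prefix='11' (no match yet)
Bit 9: prefix='110' -> emit 'c', reset
Bit 10: prefix='1' (no match yet)
Bit 11: prefix='11' (no match yet)
Bit 12: prefix='110' -> emit 'c', reset
Bit 13: prefix='1' (no match yet)
Bit 14: prefix='11' (no match yet)
Bit 15: prefix='111' (no match yet)
Bit 16: prefix='1111' -> emit 'i', reset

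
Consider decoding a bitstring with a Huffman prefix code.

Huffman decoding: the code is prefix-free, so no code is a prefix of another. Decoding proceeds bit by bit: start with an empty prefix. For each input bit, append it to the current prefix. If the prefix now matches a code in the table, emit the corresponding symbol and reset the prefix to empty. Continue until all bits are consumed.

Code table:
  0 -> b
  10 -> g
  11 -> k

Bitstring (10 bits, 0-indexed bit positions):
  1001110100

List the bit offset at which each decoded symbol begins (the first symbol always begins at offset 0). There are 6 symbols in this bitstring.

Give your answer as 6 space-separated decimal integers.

Bit 0: prefix='1' (no match yet)
Bit 1: prefix='10' -> emit 'g', reset
Bit 2: prefix='0' -> emit 'b', reset
Bit 3: prefix='1' (no match yet)
Bit 4: prefix='11' -> emit 'k', reset
Bit 5: prefix='1' (no match yet)
Bit 6: prefix='10' -> emit 'g', reset
Bit 7: prefix='1' (no match yet)
Bit 8: prefix='10' -> emit 'g', reset
Bit 9: prefix='0' -> emit 'b', reset

Answer: 0 2 3 5 7 9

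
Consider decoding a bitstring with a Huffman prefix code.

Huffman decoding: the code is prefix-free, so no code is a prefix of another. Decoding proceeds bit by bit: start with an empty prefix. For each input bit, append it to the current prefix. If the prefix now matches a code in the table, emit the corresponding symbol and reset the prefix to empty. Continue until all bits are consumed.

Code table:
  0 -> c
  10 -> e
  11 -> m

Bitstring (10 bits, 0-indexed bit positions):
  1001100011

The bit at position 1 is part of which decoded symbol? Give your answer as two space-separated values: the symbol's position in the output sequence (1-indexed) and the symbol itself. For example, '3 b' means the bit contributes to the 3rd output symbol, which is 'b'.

Answer: 1 e

Derivation:
Bit 0: prefix='1' (no match yet)
Bit 1: prefix='10' -> emit 'e', reset
Bit 2: prefix='0' -> emit 'c', reset
Bit 3: prefix='1' (no match yet)
Bit 4: prefix='11' -> emit 'm', reset
Bit 5: prefix='0' -> emit 'c', reset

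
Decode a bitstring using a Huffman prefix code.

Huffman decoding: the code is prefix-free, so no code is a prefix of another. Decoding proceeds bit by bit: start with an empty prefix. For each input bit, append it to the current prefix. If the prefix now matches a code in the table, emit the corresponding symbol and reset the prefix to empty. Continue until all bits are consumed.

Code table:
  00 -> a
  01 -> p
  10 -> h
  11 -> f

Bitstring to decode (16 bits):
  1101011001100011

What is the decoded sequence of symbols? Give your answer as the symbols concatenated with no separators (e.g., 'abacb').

Answer: fpphphaf

Derivation:
Bit 0: prefix='1' (no match yet)
Bit 1: prefix='11' -> emit 'f', reset
Bit 2: prefix='0' (no match yet)
Bit 3: prefix='01' -> emit 'p', reset
Bit 4: prefix='0' (no match yet)
Bit 5: prefix='01' -> emit 'p', reset
Bit 6: prefix='1' (no match yet)
Bit 7: prefix='10' -> emit 'h', reset
Bit 8: prefix='0' (no match yet)
Bit 9: prefix='01' -> emit 'p', reset
Bit 10: prefix='1' (no match yet)
Bit 11: prefix='10' -> emit 'h', reset
Bit 12: prefix='0' (no match yet)
Bit 13: prefix='00' -> emit 'a', reset
Bit 14: prefix='1' (no match yet)
Bit 15: prefix='11' -> emit 'f', reset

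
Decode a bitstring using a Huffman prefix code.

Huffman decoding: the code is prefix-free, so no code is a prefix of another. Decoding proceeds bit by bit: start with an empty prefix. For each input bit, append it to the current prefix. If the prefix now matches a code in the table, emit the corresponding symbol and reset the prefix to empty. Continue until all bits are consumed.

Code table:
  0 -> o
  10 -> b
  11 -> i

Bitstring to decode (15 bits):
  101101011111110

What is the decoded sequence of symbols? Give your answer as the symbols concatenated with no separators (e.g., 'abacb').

Bit 0: prefix='1' (no match yet)
Bit 1: prefix='10' -> emit 'b', reset
Bit 2: prefix='1' (no match yet)
Bit 3: prefix='11' -> emit 'i', reset
Bit 4: prefix='0' -> emit 'o', reset
Bit 5: prefix='1' (no match yet)
Bit 6: prefix='10' -> emit 'b', reset
Bit 7: prefix='1' (no match yet)
Bit 8: prefix='11' -> emit 'i', reset
Bit 9: prefix='1' (no match yet)
Bit 10: prefix='11' -> emit 'i', reset
Bit 11: prefix='1' (no match yet)
Bit 12: prefix='11' -> emit 'i', reset
Bit 13: prefix='1' (no match yet)
Bit 14: prefix='10' -> emit 'b', reset

Answer: biobiiib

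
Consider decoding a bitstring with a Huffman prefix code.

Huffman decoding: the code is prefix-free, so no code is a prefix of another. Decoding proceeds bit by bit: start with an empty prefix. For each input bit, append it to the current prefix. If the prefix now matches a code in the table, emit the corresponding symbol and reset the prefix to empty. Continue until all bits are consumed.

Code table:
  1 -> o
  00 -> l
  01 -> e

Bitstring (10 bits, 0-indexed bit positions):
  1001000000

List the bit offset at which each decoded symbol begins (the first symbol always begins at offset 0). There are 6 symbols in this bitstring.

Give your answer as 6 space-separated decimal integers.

Bit 0: prefix='1' -> emit 'o', reset
Bit 1: prefix='0' (no match yet)
Bit 2: prefix='00' -> emit 'l', reset
Bit 3: prefix='1' -> emit 'o', reset
Bit 4: prefix='0' (no match yet)
Bit 5: prefix='00' -> emit 'l', reset
Bit 6: prefix='0' (no match yet)
Bit 7: prefix='00' -> emit 'l', reset
Bit 8: prefix='0' (no match yet)
Bit 9: prefix='00' -> emit 'l', reset

Answer: 0 1 3 4 6 8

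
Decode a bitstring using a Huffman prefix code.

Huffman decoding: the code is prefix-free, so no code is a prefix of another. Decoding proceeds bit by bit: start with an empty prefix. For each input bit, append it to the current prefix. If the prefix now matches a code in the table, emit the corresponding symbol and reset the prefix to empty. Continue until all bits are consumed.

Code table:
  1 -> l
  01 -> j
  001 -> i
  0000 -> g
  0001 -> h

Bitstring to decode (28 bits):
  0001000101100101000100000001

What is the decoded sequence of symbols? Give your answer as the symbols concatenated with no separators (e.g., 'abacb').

Answer: hhjlijhgh

Derivation:
Bit 0: prefix='0' (no match yet)
Bit 1: prefix='00' (no match yet)
Bit 2: prefix='000' (no match yet)
Bit 3: prefix='0001' -> emit 'h', reset
Bit 4: prefix='0' (no match yet)
Bit 5: prefix='00' (no match yet)
Bit 6: prefix='000' (no match yet)
Bit 7: prefix='0001' -> emit 'h', reset
Bit 8: prefix='0' (no match yet)
Bit 9: prefix='01' -> emit 'j', reset
Bit 10: prefix='1' -> emit 'l', reset
Bit 11: prefix='0' (no match yet)
Bit 12: prefix='00' (no match yet)
Bit 13: prefix='001' -> emit 'i', reset
Bit 14: prefix='0' (no match yet)
Bit 15: prefix='01' -> emit 'j', reset
Bit 16: prefix='0' (no match yet)
Bit 17: prefix='00' (no match yet)
Bit 18: prefix='000' (no match yet)
Bit 19: prefix='0001' -> emit 'h', reset
Bit 20: prefix='0' (no match yet)
Bit 21: prefix='00' (no match yet)
Bit 22: prefix='000' (no match yet)
Bit 23: prefix='0000' -> emit 'g', reset
Bit 24: prefix='0' (no match yet)
Bit 25: prefix='00' (no match yet)
Bit 26: prefix='000' (no match yet)
Bit 27: prefix='0001' -> emit 'h', reset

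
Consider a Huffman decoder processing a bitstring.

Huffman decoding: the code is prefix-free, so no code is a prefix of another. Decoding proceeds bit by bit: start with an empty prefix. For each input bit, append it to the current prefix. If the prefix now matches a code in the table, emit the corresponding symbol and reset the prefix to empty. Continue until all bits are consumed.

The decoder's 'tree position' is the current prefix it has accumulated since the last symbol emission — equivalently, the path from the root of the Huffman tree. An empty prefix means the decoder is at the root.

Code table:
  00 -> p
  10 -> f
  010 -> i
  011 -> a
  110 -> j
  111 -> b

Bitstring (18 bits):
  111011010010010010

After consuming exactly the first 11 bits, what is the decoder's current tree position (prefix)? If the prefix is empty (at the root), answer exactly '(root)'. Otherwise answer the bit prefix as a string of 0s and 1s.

Bit 0: prefix='1' (no match yet)
Bit 1: prefix='11' (no match yet)
Bit 2: prefix='111' -> emit 'b', reset
Bit 3: prefix='0' (no match yet)
Bit 4: prefix='01' (no match yet)
Bit 5: prefix='011' -> emit 'a', reset
Bit 6: prefix='0' (no match yet)
Bit 7: prefix='01' (no match yet)
Bit 8: prefix='010' -> emit 'i', reset
Bit 9: prefix='0' (no match yet)
Bit 10: prefix='01' (no match yet)

Answer: 01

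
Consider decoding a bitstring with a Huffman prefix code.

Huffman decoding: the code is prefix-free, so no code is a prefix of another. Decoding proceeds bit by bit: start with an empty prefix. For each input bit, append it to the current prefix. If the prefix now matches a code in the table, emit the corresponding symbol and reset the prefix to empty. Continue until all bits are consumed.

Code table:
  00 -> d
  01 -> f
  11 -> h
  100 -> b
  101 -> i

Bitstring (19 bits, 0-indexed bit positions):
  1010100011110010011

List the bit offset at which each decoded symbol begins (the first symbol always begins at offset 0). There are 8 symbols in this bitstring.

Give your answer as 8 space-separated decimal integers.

Bit 0: prefix='1' (no match yet)
Bit 1: prefix='10' (no match yet)
Bit 2: prefix='101' -> emit 'i', reset
Bit 3: prefix='0' (no match yet)
Bit 4: prefix='01' -> emit 'f', reset
Bit 5: prefix='0' (no match yet)
Bit 6: prefix='00' -> emit 'd', reset
Bit 7: prefix='0' (no match yet)
Bit 8: prefix='01' -> emit 'f', reset
Bit 9: prefix='1' (no match yet)
Bit 10: prefix='11' -> emit 'h', reset
Bit 11: prefix='1' (no match yet)
Bit 12: prefix='10' (no match yet)
Bit 13: prefix='100' -> emit 'b', reset
Bit 14: prefix='1' (no match yet)
Bit 15: prefix='10' (no match yet)
Bit 16: prefix='100' -> emit 'b', reset
Bit 17: prefix='1' (no match yet)
Bit 18: prefix='11' -> emit 'h', reset

Answer: 0 3 5 7 9 11 14 17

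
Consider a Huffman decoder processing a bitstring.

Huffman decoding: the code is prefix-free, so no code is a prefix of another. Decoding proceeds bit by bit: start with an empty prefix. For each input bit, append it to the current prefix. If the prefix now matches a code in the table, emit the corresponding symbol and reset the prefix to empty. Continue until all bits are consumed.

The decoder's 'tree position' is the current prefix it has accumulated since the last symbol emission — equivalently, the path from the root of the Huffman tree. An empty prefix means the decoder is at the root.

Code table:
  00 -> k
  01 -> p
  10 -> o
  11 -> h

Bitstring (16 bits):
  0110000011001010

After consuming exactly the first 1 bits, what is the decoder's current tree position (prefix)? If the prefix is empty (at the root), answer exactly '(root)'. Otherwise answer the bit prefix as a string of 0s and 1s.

Bit 0: prefix='0' (no match yet)

Answer: 0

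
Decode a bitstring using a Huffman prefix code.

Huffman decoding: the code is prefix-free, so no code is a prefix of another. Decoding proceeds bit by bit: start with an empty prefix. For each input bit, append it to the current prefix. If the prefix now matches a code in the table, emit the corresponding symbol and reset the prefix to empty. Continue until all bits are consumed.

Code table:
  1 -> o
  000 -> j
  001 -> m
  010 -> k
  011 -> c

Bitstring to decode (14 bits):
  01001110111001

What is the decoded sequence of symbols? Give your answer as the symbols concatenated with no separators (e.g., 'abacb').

Bit 0: prefix='0' (no match yet)
Bit 1: prefix='01' (no match yet)
Bit 2: prefix='010' -> emit 'k', reset
Bit 3: prefix='0' (no match yet)
Bit 4: prefix='01' (no match yet)
Bit 5: prefix='011' -> emit 'c', reset
Bit 6: prefix='1' -> emit 'o', reset
Bit 7: prefix='0' (no match yet)
Bit 8: prefix='01' (no match yet)
Bit 9: prefix='011' -> emit 'c', reset
Bit 10: prefix='1' -> emit 'o', reset
Bit 11: prefix='0' (no match yet)
Bit 12: prefix='00' (no match yet)
Bit 13: prefix='001' -> emit 'm', reset

Answer: kcocom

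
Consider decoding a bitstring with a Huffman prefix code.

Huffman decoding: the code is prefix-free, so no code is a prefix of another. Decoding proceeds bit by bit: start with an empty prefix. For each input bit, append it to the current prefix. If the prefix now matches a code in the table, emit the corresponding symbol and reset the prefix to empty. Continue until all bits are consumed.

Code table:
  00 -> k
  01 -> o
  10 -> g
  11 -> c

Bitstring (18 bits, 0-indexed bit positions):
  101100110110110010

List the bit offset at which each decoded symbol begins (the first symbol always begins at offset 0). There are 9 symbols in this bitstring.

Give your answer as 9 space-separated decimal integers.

Answer: 0 2 4 6 8 10 12 14 16

Derivation:
Bit 0: prefix='1' (no match yet)
Bit 1: prefix='10' -> emit 'g', reset
Bit 2: prefix='1' (no match yet)
Bit 3: prefix='11' -> emit 'c', reset
Bit 4: prefix='0' (no match yet)
Bit 5: prefix='00' -> emit 'k', reset
Bit 6: prefix='1' (no match yet)
Bit 7: prefix='11' -> emit 'c', reset
Bit 8: prefix='0' (no match yet)
Bit 9: prefix='01' -> emit 'o', reset
Bit 10: prefix='1' (no match yet)
Bit 11: prefix='10' -> emit 'g', reset
Bit 12: prefix='1' (no match yet)
Bit 13: prefix='11' -> emit 'c', reset
Bit 14: prefix='0' (no match yet)
Bit 15: prefix='00' -> emit 'k', reset
Bit 16: prefix='1' (no match yet)
Bit 17: prefix='10' -> emit 'g', reset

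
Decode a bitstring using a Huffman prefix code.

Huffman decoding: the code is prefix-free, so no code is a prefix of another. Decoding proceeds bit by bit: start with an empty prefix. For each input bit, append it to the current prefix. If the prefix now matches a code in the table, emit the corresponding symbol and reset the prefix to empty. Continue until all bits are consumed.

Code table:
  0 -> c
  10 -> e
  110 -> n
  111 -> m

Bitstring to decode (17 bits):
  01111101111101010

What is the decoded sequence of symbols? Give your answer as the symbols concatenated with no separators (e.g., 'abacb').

Bit 0: prefix='0' -> emit 'c', reset
Bit 1: prefix='1' (no match yet)
Bit 2: prefix='11' (no match yet)
Bit 3: prefix='111' -> emit 'm', reset
Bit 4: prefix='1' (no match yet)
Bit 5: prefix='11' (no match yet)
Bit 6: prefix='110' -> emit 'n', reset
Bit 7: prefix='1' (no match yet)
Bit 8: prefix='11' (no match yet)
Bit 9: prefix='111' -> emit 'm', reset
Bit 10: prefix='1' (no match yet)
Bit 11: prefix='11' (no match yet)
Bit 12: prefix='110' -> emit 'n', reset
Bit 13: prefix='1' (no match yet)
Bit 14: prefix='10' -> emit 'e', reset
Bit 15: prefix='1' (no match yet)
Bit 16: prefix='10' -> emit 'e', reset

Answer: cmnmnee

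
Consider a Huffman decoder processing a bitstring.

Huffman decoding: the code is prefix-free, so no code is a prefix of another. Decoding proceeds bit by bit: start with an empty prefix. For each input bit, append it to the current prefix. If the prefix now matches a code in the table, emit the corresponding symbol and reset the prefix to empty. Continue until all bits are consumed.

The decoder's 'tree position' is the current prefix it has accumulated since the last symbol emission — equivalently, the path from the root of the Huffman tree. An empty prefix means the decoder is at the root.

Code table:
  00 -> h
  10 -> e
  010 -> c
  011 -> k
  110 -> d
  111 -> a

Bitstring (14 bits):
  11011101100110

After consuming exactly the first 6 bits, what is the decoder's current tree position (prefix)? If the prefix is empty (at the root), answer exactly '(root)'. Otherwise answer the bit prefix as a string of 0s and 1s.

Bit 0: prefix='1' (no match yet)
Bit 1: prefix='11' (no match yet)
Bit 2: prefix='110' -> emit 'd', reset
Bit 3: prefix='1' (no match yet)
Bit 4: prefix='11' (no match yet)
Bit 5: prefix='111' -> emit 'a', reset

Answer: (root)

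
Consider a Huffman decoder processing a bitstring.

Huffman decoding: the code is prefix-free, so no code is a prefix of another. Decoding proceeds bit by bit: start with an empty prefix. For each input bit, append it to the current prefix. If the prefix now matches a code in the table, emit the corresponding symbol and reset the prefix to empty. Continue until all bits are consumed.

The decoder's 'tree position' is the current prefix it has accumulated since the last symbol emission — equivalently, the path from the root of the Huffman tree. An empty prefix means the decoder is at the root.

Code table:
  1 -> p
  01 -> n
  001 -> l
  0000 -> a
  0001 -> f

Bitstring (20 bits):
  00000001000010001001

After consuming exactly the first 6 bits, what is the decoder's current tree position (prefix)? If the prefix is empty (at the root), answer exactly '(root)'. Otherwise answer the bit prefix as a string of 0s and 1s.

Bit 0: prefix='0' (no match yet)
Bit 1: prefix='00' (no match yet)
Bit 2: prefix='000' (no match yet)
Bit 3: prefix='0000' -> emit 'a', reset
Bit 4: prefix='0' (no match yet)
Bit 5: prefix='00' (no match yet)

Answer: 00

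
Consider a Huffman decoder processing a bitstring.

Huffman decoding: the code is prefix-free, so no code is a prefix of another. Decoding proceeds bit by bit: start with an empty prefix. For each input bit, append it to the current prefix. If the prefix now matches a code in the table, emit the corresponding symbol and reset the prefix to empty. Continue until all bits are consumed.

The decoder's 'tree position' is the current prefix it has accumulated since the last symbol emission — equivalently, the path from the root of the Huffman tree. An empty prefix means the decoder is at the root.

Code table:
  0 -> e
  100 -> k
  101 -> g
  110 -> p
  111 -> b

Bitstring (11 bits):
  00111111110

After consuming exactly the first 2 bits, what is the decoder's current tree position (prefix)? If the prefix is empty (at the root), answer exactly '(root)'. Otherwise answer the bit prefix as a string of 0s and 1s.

Bit 0: prefix='0' -> emit 'e', reset
Bit 1: prefix='0' -> emit 'e', reset

Answer: (root)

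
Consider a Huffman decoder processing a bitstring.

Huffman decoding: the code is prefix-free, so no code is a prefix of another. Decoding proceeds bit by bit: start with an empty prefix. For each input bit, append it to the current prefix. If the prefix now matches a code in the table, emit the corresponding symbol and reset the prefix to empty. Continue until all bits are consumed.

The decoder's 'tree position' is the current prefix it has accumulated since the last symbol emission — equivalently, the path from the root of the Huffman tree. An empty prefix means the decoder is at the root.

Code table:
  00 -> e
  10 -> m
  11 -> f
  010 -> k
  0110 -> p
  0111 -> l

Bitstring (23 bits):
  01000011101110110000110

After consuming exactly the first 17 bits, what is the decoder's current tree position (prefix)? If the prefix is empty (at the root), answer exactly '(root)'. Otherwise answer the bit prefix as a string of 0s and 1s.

Answer: (root)

Derivation:
Bit 0: prefix='0' (no match yet)
Bit 1: prefix='01' (no match yet)
Bit 2: prefix='010' -> emit 'k', reset
Bit 3: prefix='0' (no match yet)
Bit 4: prefix='00' -> emit 'e', reset
Bit 5: prefix='0' (no match yet)
Bit 6: prefix='01' (no match yet)
Bit 7: prefix='011' (no match yet)
Bit 8: prefix='0111' -> emit 'l', reset
Bit 9: prefix='0' (no match yet)
Bit 10: prefix='01' (no match yet)
Bit 11: prefix='011' (no match yet)
Bit 12: prefix='0111' -> emit 'l', reset
Bit 13: prefix='0' (no match yet)
Bit 14: prefix='01' (no match yet)
Bit 15: prefix='011' (no match yet)
Bit 16: prefix='0110' -> emit 'p', reset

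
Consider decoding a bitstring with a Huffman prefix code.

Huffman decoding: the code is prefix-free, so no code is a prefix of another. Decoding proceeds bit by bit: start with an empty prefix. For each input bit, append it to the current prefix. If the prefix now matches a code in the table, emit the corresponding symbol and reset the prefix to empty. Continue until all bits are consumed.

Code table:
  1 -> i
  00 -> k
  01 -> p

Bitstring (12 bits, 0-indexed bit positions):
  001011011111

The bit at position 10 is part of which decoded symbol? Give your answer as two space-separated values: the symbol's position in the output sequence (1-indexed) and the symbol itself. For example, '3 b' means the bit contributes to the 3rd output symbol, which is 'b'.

Bit 0: prefix='0' (no match yet)
Bit 1: prefix='00' -> emit 'k', reset
Bit 2: prefix='1' -> emit 'i', reset
Bit 3: prefix='0' (no match yet)
Bit 4: prefix='01' -> emit 'p', reset
Bit 5: prefix='1' -> emit 'i', reset
Bit 6: prefix='0' (no match yet)
Bit 7: prefix='01' -> emit 'p', reset
Bit 8: prefix='1' -> emit 'i', reset
Bit 9: prefix='1' -> emit 'i', reset
Bit 10: prefix='1' -> emit 'i', reset
Bit 11: prefix='1' -> emit 'i', reset

Answer: 8 i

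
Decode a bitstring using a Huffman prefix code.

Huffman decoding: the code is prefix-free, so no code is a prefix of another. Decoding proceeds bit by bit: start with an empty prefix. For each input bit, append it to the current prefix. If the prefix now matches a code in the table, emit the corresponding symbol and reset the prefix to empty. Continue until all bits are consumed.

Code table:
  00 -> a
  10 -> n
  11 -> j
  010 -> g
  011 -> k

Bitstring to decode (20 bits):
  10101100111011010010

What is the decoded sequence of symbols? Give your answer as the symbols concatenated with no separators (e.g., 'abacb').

Bit 0: prefix='1' (no match yet)
Bit 1: prefix='10' -> emit 'n', reset
Bit 2: prefix='1' (no match yet)
Bit 3: prefix='10' -> emit 'n', reset
Bit 4: prefix='1' (no match yet)
Bit 5: prefix='11' -> emit 'j', reset
Bit 6: prefix='0' (no match yet)
Bit 7: prefix='00' -> emit 'a', reset
Bit 8: prefix='1' (no match yet)
Bit 9: prefix='11' -> emit 'j', reset
Bit 10: prefix='1' (no match yet)
Bit 11: prefix='10' -> emit 'n', reset
Bit 12: prefix='1' (no match yet)
Bit 13: prefix='11' -> emit 'j', reset
Bit 14: prefix='0' (no match yet)
Bit 15: prefix='01' (no match yet)
Bit 16: prefix='010' -> emit 'g', reset
Bit 17: prefix='0' (no match yet)
Bit 18: prefix='01' (no match yet)
Bit 19: prefix='010' -> emit 'g', reset

Answer: nnjajnjgg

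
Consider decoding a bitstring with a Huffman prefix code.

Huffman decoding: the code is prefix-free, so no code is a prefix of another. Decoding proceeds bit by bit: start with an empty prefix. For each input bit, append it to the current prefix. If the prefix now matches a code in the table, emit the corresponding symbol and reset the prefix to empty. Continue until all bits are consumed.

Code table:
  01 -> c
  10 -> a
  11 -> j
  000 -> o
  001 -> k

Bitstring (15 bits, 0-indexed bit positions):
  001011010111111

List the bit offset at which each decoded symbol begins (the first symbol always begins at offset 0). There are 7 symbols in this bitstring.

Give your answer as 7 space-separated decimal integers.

Answer: 0 3 5 7 9 11 13

Derivation:
Bit 0: prefix='0' (no match yet)
Bit 1: prefix='00' (no match yet)
Bit 2: prefix='001' -> emit 'k', reset
Bit 3: prefix='0' (no match yet)
Bit 4: prefix='01' -> emit 'c', reset
Bit 5: prefix='1' (no match yet)
Bit 6: prefix='10' -> emit 'a', reset
Bit 7: prefix='1' (no match yet)
Bit 8: prefix='10' -> emit 'a', reset
Bit 9: prefix='1' (no match yet)
Bit 10: prefix='11' -> emit 'j', reset
Bit 11: prefix='1' (no match yet)
Bit 12: prefix='11' -> emit 'j', reset
Bit 13: prefix='1' (no match yet)
Bit 14: prefix='11' -> emit 'j', reset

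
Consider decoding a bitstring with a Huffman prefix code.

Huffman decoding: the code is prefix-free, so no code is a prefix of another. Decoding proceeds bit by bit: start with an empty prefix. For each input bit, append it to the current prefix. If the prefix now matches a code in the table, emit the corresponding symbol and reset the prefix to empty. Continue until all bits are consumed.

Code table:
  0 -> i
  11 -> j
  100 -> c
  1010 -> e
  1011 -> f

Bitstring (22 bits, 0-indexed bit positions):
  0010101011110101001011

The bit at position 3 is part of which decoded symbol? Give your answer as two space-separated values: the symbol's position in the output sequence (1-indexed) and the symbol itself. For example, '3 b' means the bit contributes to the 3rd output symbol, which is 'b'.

Answer: 3 e

Derivation:
Bit 0: prefix='0' -> emit 'i', reset
Bit 1: prefix='0' -> emit 'i', reset
Bit 2: prefix='1' (no match yet)
Bit 3: prefix='10' (no match yet)
Bit 4: prefix='101' (no match yet)
Bit 5: prefix='1010' -> emit 'e', reset
Bit 6: prefix='1' (no match yet)
Bit 7: prefix='10' (no match yet)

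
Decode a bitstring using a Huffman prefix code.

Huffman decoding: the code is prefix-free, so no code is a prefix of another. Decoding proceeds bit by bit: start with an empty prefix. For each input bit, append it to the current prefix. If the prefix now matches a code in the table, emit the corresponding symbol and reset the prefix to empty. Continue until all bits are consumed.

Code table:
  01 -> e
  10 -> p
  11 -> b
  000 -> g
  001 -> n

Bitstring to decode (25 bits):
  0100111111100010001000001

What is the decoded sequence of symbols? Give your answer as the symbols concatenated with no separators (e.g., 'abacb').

Answer: enbbbgpngn

Derivation:
Bit 0: prefix='0' (no match yet)
Bit 1: prefix='01' -> emit 'e', reset
Bit 2: prefix='0' (no match yet)
Bit 3: prefix='00' (no match yet)
Bit 4: prefix='001' -> emit 'n', reset
Bit 5: prefix='1' (no match yet)
Bit 6: prefix='11' -> emit 'b', reset
Bit 7: prefix='1' (no match yet)
Bit 8: prefix='11' -> emit 'b', reset
Bit 9: prefix='1' (no match yet)
Bit 10: prefix='11' -> emit 'b', reset
Bit 11: prefix='0' (no match yet)
Bit 12: prefix='00' (no match yet)
Bit 13: prefix='000' -> emit 'g', reset
Bit 14: prefix='1' (no match yet)
Bit 15: prefix='10' -> emit 'p', reset
Bit 16: prefix='0' (no match yet)
Bit 17: prefix='00' (no match yet)
Bit 18: prefix='001' -> emit 'n', reset
Bit 19: prefix='0' (no match yet)
Bit 20: prefix='00' (no match yet)
Bit 21: prefix='000' -> emit 'g', reset
Bit 22: prefix='0' (no match yet)
Bit 23: prefix='00' (no match yet)
Bit 24: prefix='001' -> emit 'n', reset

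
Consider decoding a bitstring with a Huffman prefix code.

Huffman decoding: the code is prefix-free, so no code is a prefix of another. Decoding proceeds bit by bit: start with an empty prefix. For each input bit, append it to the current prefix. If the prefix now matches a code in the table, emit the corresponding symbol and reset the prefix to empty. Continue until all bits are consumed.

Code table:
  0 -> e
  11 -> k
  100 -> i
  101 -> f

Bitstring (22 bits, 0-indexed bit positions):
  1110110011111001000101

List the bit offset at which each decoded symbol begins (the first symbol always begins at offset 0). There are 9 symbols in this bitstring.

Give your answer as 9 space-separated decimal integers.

Bit 0: prefix='1' (no match yet)
Bit 1: prefix='11' -> emit 'k', reset
Bit 2: prefix='1' (no match yet)
Bit 3: prefix='10' (no match yet)
Bit 4: prefix='101' -> emit 'f', reset
Bit 5: prefix='1' (no match yet)
Bit 6: prefix='10' (no match yet)
Bit 7: prefix='100' -> emit 'i', reset
Bit 8: prefix='1' (no match yet)
Bit 9: prefix='11' -> emit 'k', reset
Bit 10: prefix='1' (no match yet)
Bit 11: prefix='11' -> emit 'k', reset
Bit 12: prefix='1' (no match yet)
Bit 13: prefix='10' (no match yet)
Bit 14: prefix='100' -> emit 'i', reset
Bit 15: prefix='1' (no match yet)
Bit 16: prefix='10' (no match yet)
Bit 17: prefix='100' -> emit 'i', reset
Bit 18: prefix='0' -> emit 'e', reset
Bit 19: prefix='1' (no match yet)
Bit 20: prefix='10' (no match yet)
Bit 21: prefix='101' -> emit 'f', reset

Answer: 0 2 5 8 10 12 15 18 19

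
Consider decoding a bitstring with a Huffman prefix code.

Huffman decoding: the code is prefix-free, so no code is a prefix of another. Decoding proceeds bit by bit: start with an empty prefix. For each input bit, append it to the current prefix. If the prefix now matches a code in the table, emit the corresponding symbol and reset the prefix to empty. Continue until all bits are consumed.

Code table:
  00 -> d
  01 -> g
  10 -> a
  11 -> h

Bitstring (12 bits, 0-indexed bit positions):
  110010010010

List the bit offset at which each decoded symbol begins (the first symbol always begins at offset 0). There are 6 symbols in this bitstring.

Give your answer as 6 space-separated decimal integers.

Bit 0: prefix='1' (no match yet)
Bit 1: prefix='11' -> emit 'h', reset
Bit 2: prefix='0' (no match yet)
Bit 3: prefix='00' -> emit 'd', reset
Bit 4: prefix='1' (no match yet)
Bit 5: prefix='10' -> emit 'a', reset
Bit 6: prefix='0' (no match yet)
Bit 7: prefix='01' -> emit 'g', reset
Bit 8: prefix='0' (no match yet)
Bit 9: prefix='00' -> emit 'd', reset
Bit 10: prefix='1' (no match yet)
Bit 11: prefix='10' -> emit 'a', reset

Answer: 0 2 4 6 8 10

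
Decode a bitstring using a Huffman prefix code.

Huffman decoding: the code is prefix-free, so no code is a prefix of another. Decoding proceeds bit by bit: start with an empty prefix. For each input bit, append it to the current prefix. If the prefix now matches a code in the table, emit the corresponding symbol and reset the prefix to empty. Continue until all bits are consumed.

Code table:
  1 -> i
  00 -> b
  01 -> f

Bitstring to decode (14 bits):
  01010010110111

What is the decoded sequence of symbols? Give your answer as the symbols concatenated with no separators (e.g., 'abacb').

Answer: ffbififii

Derivation:
Bit 0: prefix='0' (no match yet)
Bit 1: prefix='01' -> emit 'f', reset
Bit 2: prefix='0' (no match yet)
Bit 3: prefix='01' -> emit 'f', reset
Bit 4: prefix='0' (no match yet)
Bit 5: prefix='00' -> emit 'b', reset
Bit 6: prefix='1' -> emit 'i', reset
Bit 7: prefix='0' (no match yet)
Bit 8: prefix='01' -> emit 'f', reset
Bit 9: prefix='1' -> emit 'i', reset
Bit 10: prefix='0' (no match yet)
Bit 11: prefix='01' -> emit 'f', reset
Bit 12: prefix='1' -> emit 'i', reset
Bit 13: prefix='1' -> emit 'i', reset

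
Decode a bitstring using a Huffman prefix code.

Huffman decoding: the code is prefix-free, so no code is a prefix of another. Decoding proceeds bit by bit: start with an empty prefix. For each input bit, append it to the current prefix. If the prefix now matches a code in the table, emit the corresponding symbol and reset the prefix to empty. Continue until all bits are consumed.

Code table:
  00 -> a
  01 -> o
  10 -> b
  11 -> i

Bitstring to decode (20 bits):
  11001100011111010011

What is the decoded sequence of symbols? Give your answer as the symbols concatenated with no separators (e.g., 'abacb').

Bit 0: prefix='1' (no match yet)
Bit 1: prefix='11' -> emit 'i', reset
Bit 2: prefix='0' (no match yet)
Bit 3: prefix='00' -> emit 'a', reset
Bit 4: prefix='1' (no match yet)
Bit 5: prefix='11' -> emit 'i', reset
Bit 6: prefix='0' (no match yet)
Bit 7: prefix='00' -> emit 'a', reset
Bit 8: prefix='0' (no match yet)
Bit 9: prefix='01' -> emit 'o', reset
Bit 10: prefix='1' (no match yet)
Bit 11: prefix='11' -> emit 'i', reset
Bit 12: prefix='1' (no match yet)
Bit 13: prefix='11' -> emit 'i', reset
Bit 14: prefix='0' (no match yet)
Bit 15: prefix='01' -> emit 'o', reset
Bit 16: prefix='0' (no match yet)
Bit 17: prefix='00' -> emit 'a', reset
Bit 18: prefix='1' (no match yet)
Bit 19: prefix='11' -> emit 'i', reset

Answer: iaiaoiioai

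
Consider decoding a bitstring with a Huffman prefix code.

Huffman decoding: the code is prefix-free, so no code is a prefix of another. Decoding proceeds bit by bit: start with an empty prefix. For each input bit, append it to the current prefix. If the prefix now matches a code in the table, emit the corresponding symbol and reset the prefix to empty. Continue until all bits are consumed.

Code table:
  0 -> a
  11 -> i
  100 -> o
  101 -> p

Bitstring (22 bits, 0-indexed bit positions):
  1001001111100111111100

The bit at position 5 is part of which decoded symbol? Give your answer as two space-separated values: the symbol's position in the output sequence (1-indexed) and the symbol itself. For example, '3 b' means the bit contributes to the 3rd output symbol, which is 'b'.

Answer: 2 o

Derivation:
Bit 0: prefix='1' (no match yet)
Bit 1: prefix='10' (no match yet)
Bit 2: prefix='100' -> emit 'o', reset
Bit 3: prefix='1' (no match yet)
Bit 4: prefix='10' (no match yet)
Bit 5: prefix='100' -> emit 'o', reset
Bit 6: prefix='1' (no match yet)
Bit 7: prefix='11' -> emit 'i', reset
Bit 8: prefix='1' (no match yet)
Bit 9: prefix='11' -> emit 'i', reset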